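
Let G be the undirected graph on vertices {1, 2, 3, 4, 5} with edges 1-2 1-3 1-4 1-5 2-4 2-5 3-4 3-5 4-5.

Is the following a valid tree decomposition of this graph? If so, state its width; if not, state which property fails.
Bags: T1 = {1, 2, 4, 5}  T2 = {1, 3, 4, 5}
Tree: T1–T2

Vertex coverage: the bags together contain {1, 2, 3, 4, 5}, the full vertex set. Edge coverage: each edge of G has both endpoints in at least one bag. Running intersection: for every vertex, the bags containing it form a connected subtree. All three properties hold, so this is a valid tree decomposition of width max|bag| − 1 = 3, and hence tw(G) ≤ 3.

Yes; width 3.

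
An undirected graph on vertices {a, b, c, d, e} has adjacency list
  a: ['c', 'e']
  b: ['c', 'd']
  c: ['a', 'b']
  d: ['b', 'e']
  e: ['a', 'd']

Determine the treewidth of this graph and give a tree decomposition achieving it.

Each bag holds 3 vertices, so the decomposition has width 2, which upper-bounds the treewidth. The edges c–b–d–e–a–c form a cycle, so G is not a tree and its treewidth is at least 2. The upper and lower bounds meet at 2, so that is the treewidth.

Treewidth 2.
One optimal decomposition is:
Bags: B1 = {b, c, d}  B2 = {c, d, e}  B3 = {a, c, e}
Tree: B1–B2, B2–B3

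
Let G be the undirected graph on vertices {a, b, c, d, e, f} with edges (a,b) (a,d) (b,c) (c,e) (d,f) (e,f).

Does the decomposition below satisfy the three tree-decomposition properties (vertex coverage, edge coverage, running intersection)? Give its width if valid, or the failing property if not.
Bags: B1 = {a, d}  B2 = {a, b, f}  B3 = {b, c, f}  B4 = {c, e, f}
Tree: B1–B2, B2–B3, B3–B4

No — edge (f,d) lies in no bag.

A tree decomposition must satisfy three properties: every vertex lies in some bag; for every edge, both endpoints lie together in some bag; and for every vertex, the bags containing it form a connected subtree. Here edge (f,d) lies in no bag, so the decomposition is invalid.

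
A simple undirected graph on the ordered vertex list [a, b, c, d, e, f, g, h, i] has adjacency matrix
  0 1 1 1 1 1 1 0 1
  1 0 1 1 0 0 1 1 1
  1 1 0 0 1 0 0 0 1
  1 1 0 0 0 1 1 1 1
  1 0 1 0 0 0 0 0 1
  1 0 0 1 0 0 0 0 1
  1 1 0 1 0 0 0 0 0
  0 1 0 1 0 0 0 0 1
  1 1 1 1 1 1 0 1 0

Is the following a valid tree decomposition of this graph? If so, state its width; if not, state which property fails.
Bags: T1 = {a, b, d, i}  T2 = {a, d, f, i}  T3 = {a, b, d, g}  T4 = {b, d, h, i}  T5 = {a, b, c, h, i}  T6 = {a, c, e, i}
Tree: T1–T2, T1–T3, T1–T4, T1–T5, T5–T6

No — bags containing vertex h are not connected in the tree.

A tree decomposition must satisfy three properties: every vertex lies in some bag; for every edge, both endpoints lie together in some bag; and for every vertex, the bags containing it form a connected subtree. Here bags containing vertex h are not connected in the tree, so the decomposition is invalid.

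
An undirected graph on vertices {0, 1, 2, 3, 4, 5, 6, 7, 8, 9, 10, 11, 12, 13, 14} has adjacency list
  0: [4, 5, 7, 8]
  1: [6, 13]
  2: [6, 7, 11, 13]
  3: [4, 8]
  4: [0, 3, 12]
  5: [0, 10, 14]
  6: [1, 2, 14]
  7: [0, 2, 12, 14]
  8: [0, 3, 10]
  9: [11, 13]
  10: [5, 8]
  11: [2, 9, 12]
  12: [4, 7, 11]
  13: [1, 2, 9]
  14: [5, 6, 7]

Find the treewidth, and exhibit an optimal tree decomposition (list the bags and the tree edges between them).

Treewidth 3.
One such decomposition:
Bags: B1 = {1, 9, 11, 13}  B2 = {1, 2, 11, 13}  B3 = {1, 2, 6, 11}  B4 = {2, 6, 11, 12}  B5 = {2, 6, 7, 12}  B6 = {6, 7, 12, 14}  B7 = {4, 7, 12, 14}  B8 = {0, 4, 7, 14}  B9 = {0, 4, 5, 14}  B10 = {0, 3, 4, 5}  B11 = {0, 3, 5, 8}  B12 = {3, 5, 8, 10}
Tree: B1–B2, B2–B3, B3–B4, B4–B5, B5–B6, B6–B7, B7–B8, B8–B9, B9–B10, B10–B11, B11–B12

Each bag holds 4 vertices, so the decomposition has width 3, which upper-bounds the treewidth. For the lower bound: the 4 vertex sets {1,9,13}, {11}, {2}, {6,7,12,14} are disjoint, each induces a connected subgraph, and every pair is joined by at least one edge of G. Contracting each set to a single vertex therefore yields K_{4} as a minor, and since treewidth is minor-monotone, tw(G) ≥ tw(K_{4}) = 3. Therefore the treewidth is 3.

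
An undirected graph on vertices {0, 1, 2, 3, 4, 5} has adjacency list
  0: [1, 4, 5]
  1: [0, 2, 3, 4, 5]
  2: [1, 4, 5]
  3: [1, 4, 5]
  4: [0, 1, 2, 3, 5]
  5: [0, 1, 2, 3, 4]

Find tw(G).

3

A width-3 tree decomposition is:
Bags: B1 = {0, 1, 4, 5}  B2 = {1, 3, 4, 5}  B3 = {1, 2, 4, 5}
Tree: B1–B2, B2–B3
Each bag holds 4 vertices, so the decomposition has width 3, which upper-bounds the treewidth. For the lower bound, the 4 vertices {0, 1, 4, 5} are pairwise adjacent, and any tree decomposition puts a clique entirely inside one bag — forcing width ≥ 3. Hence tw(G) = 3 exactly.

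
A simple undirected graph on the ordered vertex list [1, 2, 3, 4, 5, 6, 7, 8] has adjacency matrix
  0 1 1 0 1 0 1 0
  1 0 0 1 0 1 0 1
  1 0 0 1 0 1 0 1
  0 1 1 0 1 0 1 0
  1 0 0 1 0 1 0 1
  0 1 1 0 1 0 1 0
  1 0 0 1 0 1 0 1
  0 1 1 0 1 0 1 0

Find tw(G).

4

A width-4 tree decomposition is:
Bags: B1 = {2, 3, 5, 7, 8}  B2 = {2, 3, 5, 6, 7}  B3 = {1, 2, 3, 5, 7}  B4 = {2, 3, 4, 5, 7}
Tree: B1–B2, B2–B3, B3–B4
Each bag holds 5 vertices, so the decomposition has width 4, which upper-bounds the treewidth. For the lower bound: the 5 vertex sets {5,8}, {3,6}, {1,2}, {7}, {4} are disjoint, each induces a connected subgraph, and every pair is joined by at least one edge of G. Contracting each set to a single vertex therefore yields K_{5} as a minor, and since treewidth is minor-monotone, tw(G) ≥ tw(K_{5}) = 4. Hence tw(G) = 4 exactly.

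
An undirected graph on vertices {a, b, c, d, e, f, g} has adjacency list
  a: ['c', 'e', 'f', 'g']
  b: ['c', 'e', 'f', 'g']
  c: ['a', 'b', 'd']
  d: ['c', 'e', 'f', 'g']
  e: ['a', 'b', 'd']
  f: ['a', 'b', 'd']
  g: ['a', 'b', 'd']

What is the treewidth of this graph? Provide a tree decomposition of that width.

Every bag has size at most 4, so the width is 4 − 1 = 3 and tw(G) ≤ 3. For the lower bound: the 4 vertex sets {b,f}, {d,e}, {a}, {c} are disjoint, each induces a connected subgraph, and every pair is joined by at least one edge of G. Contracting each set to a single vertex therefore yields K_{4} as a minor, and since treewidth is minor-monotone, tw(G) ≥ tw(K_{4}) = 3. Combining the bounds, tw(G) = 3.

Treewidth 3.
One such decomposition:
Bags: B1 = {a, b, d, f}  B2 = {a, b, d, e}  B3 = {a, b, c, d}  B4 = {a, b, d, g}
Tree: B1–B2, B2–B3, B3–B4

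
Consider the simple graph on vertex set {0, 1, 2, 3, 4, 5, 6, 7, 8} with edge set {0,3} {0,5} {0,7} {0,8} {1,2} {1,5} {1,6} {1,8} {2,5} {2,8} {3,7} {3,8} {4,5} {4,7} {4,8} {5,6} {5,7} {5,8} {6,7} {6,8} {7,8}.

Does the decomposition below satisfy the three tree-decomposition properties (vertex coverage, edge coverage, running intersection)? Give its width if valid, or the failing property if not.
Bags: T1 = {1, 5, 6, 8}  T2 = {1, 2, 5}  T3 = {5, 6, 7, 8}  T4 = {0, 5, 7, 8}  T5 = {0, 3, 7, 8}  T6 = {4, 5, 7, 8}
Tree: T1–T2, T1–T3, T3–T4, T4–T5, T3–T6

No — edge (8,2) lies in no bag.

A tree decomposition must satisfy three properties: every vertex lies in some bag; for every edge, both endpoints lie together in some bag; and for every vertex, the bags containing it form a connected subtree. Here edge (8,2) lies in no bag, so the decomposition is invalid.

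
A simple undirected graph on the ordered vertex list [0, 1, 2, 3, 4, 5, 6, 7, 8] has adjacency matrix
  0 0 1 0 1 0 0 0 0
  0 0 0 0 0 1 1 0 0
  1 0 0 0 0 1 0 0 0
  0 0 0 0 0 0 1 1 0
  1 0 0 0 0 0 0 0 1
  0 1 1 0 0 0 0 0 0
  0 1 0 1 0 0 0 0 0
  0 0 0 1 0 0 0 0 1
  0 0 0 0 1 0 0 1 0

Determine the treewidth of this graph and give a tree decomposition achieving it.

Treewidth 2.
One such decomposition:
Bags: B1 = {1, 5, 6}  B2 = {3, 5, 6}  B3 = {3, 5, 7}  B4 = {5, 7, 8}  B5 = {4, 5, 8}  B6 = {0, 4, 5}  B7 = {0, 2, 5}
Tree: B1–B2, B2–B3, B3–B4, B4–B5, B5–B6, B6–B7

Each bag holds 3 vertices, so the decomposition has width 2, which upper-bounds the treewidth. For the lower bound, G contains the cycle 5–1–6–3–7–8–4–0–2–5, so G is not a forest; only forests have treewidth ≤ 1, hence tw(G) ≥ 2. Therefore the treewidth is 2.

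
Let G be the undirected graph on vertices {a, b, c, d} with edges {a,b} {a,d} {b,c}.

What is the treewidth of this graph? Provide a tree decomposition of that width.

Every bag has size at most 2, so the width is 2 − 1 = 1 and tw(G) ≤ 1. Since G has at least one edge (e.g. d–a), it is not an edgeless graph, so tw(G) ≥ 1. Hence tw(G) = 1 exactly.

Treewidth 1.
Bags: B1 = {a, d}  B2 = {a, b}  B3 = {b, c}
Tree: B1–B2, B2–B3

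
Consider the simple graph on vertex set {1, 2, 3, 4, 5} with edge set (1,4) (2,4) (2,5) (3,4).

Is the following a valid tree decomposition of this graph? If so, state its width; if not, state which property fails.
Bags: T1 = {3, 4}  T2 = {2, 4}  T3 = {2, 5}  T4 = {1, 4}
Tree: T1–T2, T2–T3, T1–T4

Yes; width 1.

Every vertex of G appears in some bag (union = {1, 2, 3, 4, 5}); every edge is covered by a bag; and for each vertex v the set of bags containing v is connected in the bag tree. The decomposition is therefore valid. The largest bag has 2 vertices, so the width is 1.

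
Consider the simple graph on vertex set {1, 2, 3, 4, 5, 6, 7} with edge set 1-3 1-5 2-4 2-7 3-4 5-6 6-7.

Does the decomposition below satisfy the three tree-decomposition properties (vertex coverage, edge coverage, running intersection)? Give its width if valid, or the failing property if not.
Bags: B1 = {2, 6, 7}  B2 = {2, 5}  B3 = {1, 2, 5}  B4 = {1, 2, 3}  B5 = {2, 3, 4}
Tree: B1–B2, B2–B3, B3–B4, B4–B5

A tree decomposition must satisfy three properties: every vertex lies in some bag; for every edge, both endpoints lie together in some bag; and for every vertex, the bags containing it form a connected subtree. Here edge (6,5) lies in no bag, so the decomposition is invalid.

No — edge (6,5) lies in no bag.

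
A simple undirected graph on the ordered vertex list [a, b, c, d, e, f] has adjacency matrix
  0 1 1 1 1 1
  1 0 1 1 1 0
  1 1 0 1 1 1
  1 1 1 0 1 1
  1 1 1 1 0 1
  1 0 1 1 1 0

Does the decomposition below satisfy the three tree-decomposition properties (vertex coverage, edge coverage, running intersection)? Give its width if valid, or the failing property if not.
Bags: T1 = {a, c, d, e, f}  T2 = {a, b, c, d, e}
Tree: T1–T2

Vertex coverage: the bags together contain {a, b, c, d, e, f}, the full vertex set. Edge coverage: each edge of G has both endpoints in at least one bag. Running intersection: for every vertex, the bags containing it form a connected subtree. All three properties hold, so this is a valid tree decomposition of width max|bag| − 1 = 4, and hence tw(G) ≤ 4.

Yes; width 4.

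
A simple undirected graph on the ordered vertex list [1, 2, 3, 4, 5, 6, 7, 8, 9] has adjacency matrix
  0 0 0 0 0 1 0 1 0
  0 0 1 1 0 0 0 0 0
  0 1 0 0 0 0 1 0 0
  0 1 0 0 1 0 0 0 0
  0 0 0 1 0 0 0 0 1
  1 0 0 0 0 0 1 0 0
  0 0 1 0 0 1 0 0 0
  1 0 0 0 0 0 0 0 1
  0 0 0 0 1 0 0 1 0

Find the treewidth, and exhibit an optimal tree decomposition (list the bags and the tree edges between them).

Every bag has size at most 3, so the width is 3 − 1 = 2 and tw(G) ≤ 2. Since 9–8–1–6–7–3–2–4–5–9 is a cycle in G, G is not acyclic. Forests are exactly the graphs of treewidth ≤ 1, so tw(G) ≥ 2. The upper and lower bounds meet at 2, so that is the treewidth.

Treewidth 2.
One such decomposition:
Bags: B1 = {1, 8, 9}  B2 = {1, 6, 9}  B3 = {6, 7, 9}  B4 = {3, 7, 9}  B5 = {2, 3, 9}  B6 = {2, 4, 9}  B7 = {4, 5, 9}
Tree: B1–B2, B2–B3, B3–B4, B4–B5, B5–B6, B6–B7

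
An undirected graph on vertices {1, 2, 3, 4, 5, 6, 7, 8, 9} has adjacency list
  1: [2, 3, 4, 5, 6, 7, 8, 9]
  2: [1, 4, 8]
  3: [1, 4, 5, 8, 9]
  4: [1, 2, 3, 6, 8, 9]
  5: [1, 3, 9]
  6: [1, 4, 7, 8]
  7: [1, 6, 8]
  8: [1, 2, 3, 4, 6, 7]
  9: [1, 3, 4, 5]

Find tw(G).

A width-3 tree decomposition is:
Bags: B1 = {1, 4, 6, 8}  B2 = {1, 3, 4, 8}  B3 = {1, 2, 4, 8}  B4 = {1, 3, 4, 9}  B5 = {1, 3, 5, 9}  B6 = {1, 6, 7, 8}
Tree: B1–B2, B2–B3, B2–B4, B4–B5, B1–B6
The largest bag has 4 vertices, giving width 3; this decomposition certifies tw(G) ≤ 3. Conversely, {1, 2, 4, 8} is a clique of size 4, and the vertices of any clique must share a bag in every tree decomposition; so some bag has ≥ 4 vertices and tw(G) ≥ 3. Combining the bounds, tw(G) = 3.

3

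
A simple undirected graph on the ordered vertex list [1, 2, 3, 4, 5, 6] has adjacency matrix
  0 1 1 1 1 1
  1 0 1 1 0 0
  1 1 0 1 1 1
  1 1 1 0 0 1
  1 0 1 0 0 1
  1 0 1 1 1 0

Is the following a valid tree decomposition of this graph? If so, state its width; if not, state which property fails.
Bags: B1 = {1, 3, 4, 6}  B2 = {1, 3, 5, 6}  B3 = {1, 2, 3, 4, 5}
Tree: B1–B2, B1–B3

No — bags containing vertex 5 are not connected in the tree.

A tree decomposition must satisfy three properties: every vertex lies in some bag; for every edge, both endpoints lie together in some bag; and for every vertex, the bags containing it form a connected subtree. Here bags containing vertex 5 are not connected in the tree, so the decomposition is invalid.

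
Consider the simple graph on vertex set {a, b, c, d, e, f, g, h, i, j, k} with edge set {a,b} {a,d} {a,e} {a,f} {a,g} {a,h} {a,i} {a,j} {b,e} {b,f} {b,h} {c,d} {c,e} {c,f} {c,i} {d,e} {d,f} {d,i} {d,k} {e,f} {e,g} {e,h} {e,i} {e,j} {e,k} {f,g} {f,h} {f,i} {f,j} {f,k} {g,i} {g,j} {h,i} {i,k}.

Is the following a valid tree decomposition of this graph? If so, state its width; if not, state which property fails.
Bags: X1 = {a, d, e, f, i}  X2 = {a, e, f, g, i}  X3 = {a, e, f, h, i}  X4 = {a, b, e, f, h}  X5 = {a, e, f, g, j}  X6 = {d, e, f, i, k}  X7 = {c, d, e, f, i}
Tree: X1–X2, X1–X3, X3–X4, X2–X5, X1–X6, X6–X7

Yes; width 4.

Checking the three conditions: (i) the bags cover all of {a, b, c, d, e, f, g, h, i, j, k}; (ii) for each edge, some bag contains both endpoints; (iii) the bags containing any fixed vertex form a subtree. All hold, so the decomposition is valid with width 5 − 1 = 4.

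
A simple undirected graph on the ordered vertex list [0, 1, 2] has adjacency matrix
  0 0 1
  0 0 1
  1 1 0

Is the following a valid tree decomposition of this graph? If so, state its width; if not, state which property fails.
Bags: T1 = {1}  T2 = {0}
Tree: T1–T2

A tree decomposition must satisfy three properties: every vertex lies in some bag; for every edge, both endpoints lie together in some bag; and for every vertex, the bags containing it form a connected subtree. Here vertex 2 appears in no bag, so the decomposition is invalid.

No — vertex 2 appears in no bag.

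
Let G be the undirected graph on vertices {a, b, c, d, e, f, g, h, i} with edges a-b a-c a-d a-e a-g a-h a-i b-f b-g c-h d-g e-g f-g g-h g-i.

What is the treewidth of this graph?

2

A width-2 tree decomposition is:
Bags: B1 = {a, b, g}  B2 = {b, f, g}  B3 = {a, e, g}  B4 = {a, d, g}  B5 = {a, g, h}  B6 = {a, c, h}  B7 = {a, g, i}
Tree: B1–B2, B1–B3, B1–B4, B4–B5, B5–B6, B4–B7
Every bag has size at most 3, so the width is 3 − 1 = 2 and tw(G) ≤ 2. For the lower bound, the 3 vertices {a, d, g} are pairwise adjacent, and any tree decomposition puts a clique entirely inside one bag — forcing width ≥ 2. Combining the bounds, tw(G) = 2.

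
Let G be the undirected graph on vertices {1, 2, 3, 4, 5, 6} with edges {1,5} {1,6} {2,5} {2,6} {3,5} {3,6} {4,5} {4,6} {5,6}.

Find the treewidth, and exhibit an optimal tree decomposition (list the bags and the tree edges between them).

Treewidth 2.
One such decomposition:
Bags: B1 = {2, 5, 6}  B2 = {3, 5, 6}  B3 = {4, 5, 6}  B4 = {1, 5, 6}
Tree: B1–B2, B1–B3, B3–B4

Each bag holds 3 vertices, so the decomposition has width 2, which upper-bounds the treewidth. Conversely, {1, 5, 6} is a clique of size 3, and the vertices of any clique must share a bag in every tree decomposition; so some bag has ≥ 3 vertices and tw(G) ≥ 2. The upper and lower bounds meet at 2, so that is the treewidth.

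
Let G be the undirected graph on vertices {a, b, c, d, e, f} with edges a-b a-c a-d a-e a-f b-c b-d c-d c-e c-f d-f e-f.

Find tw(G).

A width-3 tree decomposition is:
Bags: B1 = {a, b, c, d}  B2 = {a, c, d, f}  B3 = {a, c, e, f}
Tree: B1–B2, B2–B3
Every bag has size at most 4, so the width is 4 − 1 = 3 and tw(G) ≤ 3. For the lower bound, the 4 vertices {a, c, d, f} are pairwise adjacent, and any tree decomposition puts a clique entirely inside one bag — forcing width ≥ 3. The upper and lower bounds meet at 3, so that is the treewidth.

3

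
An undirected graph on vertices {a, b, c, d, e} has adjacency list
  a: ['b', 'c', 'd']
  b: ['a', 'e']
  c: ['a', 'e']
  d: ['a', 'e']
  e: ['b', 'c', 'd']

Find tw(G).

A width-2 tree decomposition is:
Bags: B1 = {a, b, e}  B2 = {a, d, e}  B3 = {a, c, e}
Tree: B1–B2, B2–B3
Every bag has size at most 3, so the width is 3 − 1 = 2 and tw(G) ≤ 2. Since b–e–d–a–b is a cycle in G, G is not acyclic. Forests are exactly the graphs of treewidth ≤ 1, so tw(G) ≥ 2. Hence tw(G) = 2 exactly.

2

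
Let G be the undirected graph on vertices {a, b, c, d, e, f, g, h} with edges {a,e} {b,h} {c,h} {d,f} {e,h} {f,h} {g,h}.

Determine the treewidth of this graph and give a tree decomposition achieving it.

Every bag has size at most 2, so the width is 2 − 1 = 1 and tw(G) ≤ 1. G has an edge, so its treewidth is at least 1. The upper and lower bounds meet at 1, so that is the treewidth.

Treewidth 1.
One such decomposition:
Bags: B1 = {f, h}  B2 = {c, h}  B3 = {g, h}  B4 = {b, h}  B5 = {e, h}  B6 = {a, e}  B7 = {d, f}
Tree: B1–B2, B1–B3, B2–B4, B2–B5, B5–B6, B1–B7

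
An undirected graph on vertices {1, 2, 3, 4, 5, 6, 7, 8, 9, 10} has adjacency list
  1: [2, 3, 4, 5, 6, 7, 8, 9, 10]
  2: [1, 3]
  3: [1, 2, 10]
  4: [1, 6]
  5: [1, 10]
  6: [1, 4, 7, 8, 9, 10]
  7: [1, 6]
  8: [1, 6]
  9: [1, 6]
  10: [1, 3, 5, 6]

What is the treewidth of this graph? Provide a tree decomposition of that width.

Treewidth 2.
One optimal decomposition is:
Bags: B1 = {1, 6, 7}  B2 = {1, 6, 10}  B3 = {1, 6, 9}  B4 = {1, 5, 10}  B5 = {1, 3, 10}  B6 = {1, 4, 6}  B7 = {1, 2, 3}  B8 = {1, 6, 8}
Tree: B1–B2, B1–B3, B2–B4, B4–B5, B3–B6, B5–B7, B1–B8

Each bag holds 3 vertices, so the decomposition has width 2, which upper-bounds the treewidth. Conversely, {1, 2, 3} is a clique of size 3, and the vertices of any clique must share a bag in every tree decomposition; so some bag has ≥ 3 vertices and tw(G) ≥ 2. The upper and lower bounds meet at 2, so that is the treewidth.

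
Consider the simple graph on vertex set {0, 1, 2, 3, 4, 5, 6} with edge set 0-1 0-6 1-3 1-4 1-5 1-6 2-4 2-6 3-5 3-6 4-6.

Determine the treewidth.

A width-2 tree decomposition is:
Bags: B1 = {1, 3, 6}  B2 = {1, 3, 5}  B3 = {1, 4, 6}  B4 = {2, 4, 6}  B5 = {0, 1, 6}
Tree: B1–B2, B1–B3, B3–B4, B3–B5
Each bag holds 3 vertices, so the decomposition has width 2, which upper-bounds the treewidth. For the lower bound, the 3 vertices {1, 3, 5} are pairwise adjacent, and any tree decomposition puts a clique entirely inside one bag — forcing width ≥ 2. Therefore the treewidth is 2.

2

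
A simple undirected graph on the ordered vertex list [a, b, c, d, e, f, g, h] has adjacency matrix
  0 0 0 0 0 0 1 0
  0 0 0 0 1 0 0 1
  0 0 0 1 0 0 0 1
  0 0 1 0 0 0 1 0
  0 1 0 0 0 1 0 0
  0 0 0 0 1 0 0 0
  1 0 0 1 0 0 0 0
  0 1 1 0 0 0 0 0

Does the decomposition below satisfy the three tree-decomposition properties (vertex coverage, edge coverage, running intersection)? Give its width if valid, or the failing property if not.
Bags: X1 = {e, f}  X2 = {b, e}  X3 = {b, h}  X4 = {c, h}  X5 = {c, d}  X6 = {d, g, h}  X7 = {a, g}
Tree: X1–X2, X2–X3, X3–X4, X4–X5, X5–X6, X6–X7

A tree decomposition must satisfy three properties: every vertex lies in some bag; for every edge, both endpoints lie together in some bag; and for every vertex, the bags containing it form a connected subtree. Here bags containing vertex h are not connected in the tree, so the decomposition is invalid.

No — bags containing vertex h are not connected in the tree.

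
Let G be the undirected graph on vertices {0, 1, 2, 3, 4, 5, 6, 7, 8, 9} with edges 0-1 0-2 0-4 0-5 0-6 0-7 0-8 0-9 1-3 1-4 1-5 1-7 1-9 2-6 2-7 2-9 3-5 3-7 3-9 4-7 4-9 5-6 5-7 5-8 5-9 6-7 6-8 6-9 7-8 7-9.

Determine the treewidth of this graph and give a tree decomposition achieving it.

Every bag has size at most 5, so the width is 5 − 1 = 4 and tw(G) ≤ 4. On the other hand G contains the 5-clique {0, 5, 6, 7, 8}. A clique must lie in a single bag of any decomposition, so no decomposition can have width below 4. Hence tw(G) = 4 exactly.

Treewidth 4.
One such decomposition:
Bags: B1 = {0, 2, 6, 7, 9}  B2 = {0, 5, 6, 7, 9}  B3 = {0, 5, 6, 7, 8}  B4 = {0, 1, 5, 7, 9}  B5 = {1, 3, 5, 7, 9}  B6 = {0, 1, 4, 7, 9}
Tree: B1–B2, B2–B3, B2–B4, B4–B5, B4–B6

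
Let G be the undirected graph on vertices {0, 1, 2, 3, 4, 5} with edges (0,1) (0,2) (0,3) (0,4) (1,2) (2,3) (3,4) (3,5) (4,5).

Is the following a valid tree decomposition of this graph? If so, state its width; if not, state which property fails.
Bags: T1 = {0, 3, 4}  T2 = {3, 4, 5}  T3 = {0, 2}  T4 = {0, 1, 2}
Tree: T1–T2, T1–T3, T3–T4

No — edge (3,2) lies in no bag.

A tree decomposition must satisfy three properties: every vertex lies in some bag; for every edge, both endpoints lie together in some bag; and for every vertex, the bags containing it form a connected subtree. Here edge (3,2) lies in no bag, so the decomposition is invalid.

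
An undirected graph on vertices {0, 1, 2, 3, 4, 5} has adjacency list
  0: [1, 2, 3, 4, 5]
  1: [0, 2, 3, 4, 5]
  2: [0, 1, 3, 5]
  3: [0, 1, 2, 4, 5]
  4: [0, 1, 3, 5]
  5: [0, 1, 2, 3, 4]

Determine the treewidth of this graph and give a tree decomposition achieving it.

Treewidth 4.
Bags: B1 = {0, 1, 2, 3, 5}  B2 = {0, 1, 3, 4, 5}
Tree: B1–B2

The largest bag has 5 vertices, giving width 4; this decomposition certifies tw(G) ≤ 4. On the other hand G contains the 5-clique {0, 1, 2, 3, 5}. A clique must lie in a single bag of any decomposition, so no decomposition can have width below 4. Hence tw(G) = 4 exactly.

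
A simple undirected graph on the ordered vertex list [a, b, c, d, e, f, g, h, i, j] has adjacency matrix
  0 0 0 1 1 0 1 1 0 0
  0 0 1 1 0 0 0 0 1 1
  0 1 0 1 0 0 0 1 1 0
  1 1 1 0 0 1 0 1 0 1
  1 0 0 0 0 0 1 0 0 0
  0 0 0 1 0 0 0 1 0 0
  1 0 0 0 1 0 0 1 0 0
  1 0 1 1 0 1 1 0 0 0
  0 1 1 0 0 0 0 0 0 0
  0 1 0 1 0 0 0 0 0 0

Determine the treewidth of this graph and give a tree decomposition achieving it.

Each bag holds 3 vertices, so the decomposition has width 2, which upper-bounds the treewidth. For the lower bound, the 3 vertices {b, d, j} are pairwise adjacent, and any tree decomposition puts a clique entirely inside one bag — forcing width ≥ 2. Combining the bounds, tw(G) = 2.

Treewidth 2.
Bags: B1 = {a, d, h}  B2 = {a, g, h}  B3 = {c, d, h}  B4 = {b, c, d}  B5 = {b, c, i}  B6 = {a, e, g}  B7 = {b, d, j}  B8 = {d, f, h}
Tree: B1–B2, B1–B3, B3–B4, B4–B5, B2–B6, B4–B7, B1–B8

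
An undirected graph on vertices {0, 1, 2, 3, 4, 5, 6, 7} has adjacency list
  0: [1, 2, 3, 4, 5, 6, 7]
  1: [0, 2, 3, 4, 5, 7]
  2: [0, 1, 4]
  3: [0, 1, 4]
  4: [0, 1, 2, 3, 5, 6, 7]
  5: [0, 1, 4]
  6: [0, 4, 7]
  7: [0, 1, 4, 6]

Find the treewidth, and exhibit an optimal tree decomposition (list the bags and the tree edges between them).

Treewidth 3.
One such decomposition:
Bags: B1 = {0, 1, 4, 5}  B2 = {0, 1, 3, 4}  B3 = {0, 1, 4, 7}  B4 = {0, 4, 6, 7}  B5 = {0, 1, 2, 4}
Tree: B1–B2, B2–B3, B3–B4, B1–B5

Every bag has size at most 4, so the width is 4 − 1 = 3 and tw(G) ≤ 3. For the lower bound, the 4 vertices {0, 1, 2, 4} are pairwise adjacent, and any tree decomposition puts a clique entirely inside one bag — forcing width ≥ 3. Hence tw(G) = 3 exactly.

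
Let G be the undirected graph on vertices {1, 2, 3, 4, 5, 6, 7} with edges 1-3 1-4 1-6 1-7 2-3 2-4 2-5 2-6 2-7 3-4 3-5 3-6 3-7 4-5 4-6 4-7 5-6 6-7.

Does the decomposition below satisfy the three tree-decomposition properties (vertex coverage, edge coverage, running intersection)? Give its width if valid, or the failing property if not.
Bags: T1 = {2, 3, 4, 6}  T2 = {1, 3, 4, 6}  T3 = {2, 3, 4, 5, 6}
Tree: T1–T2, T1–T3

No — vertex 7 appears in no bag.

A tree decomposition must satisfy three properties: every vertex lies in some bag; for every edge, both endpoints lie together in some bag; and for every vertex, the bags containing it form a connected subtree. Here vertex 7 appears in no bag, so the decomposition is invalid.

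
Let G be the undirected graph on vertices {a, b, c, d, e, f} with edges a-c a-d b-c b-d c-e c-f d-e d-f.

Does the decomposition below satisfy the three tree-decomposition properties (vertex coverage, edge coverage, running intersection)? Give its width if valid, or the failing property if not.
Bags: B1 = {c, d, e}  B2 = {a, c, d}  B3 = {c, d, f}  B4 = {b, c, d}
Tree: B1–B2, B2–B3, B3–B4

Vertex coverage: the bags together contain {a, b, c, d, e, f}, the full vertex set. Edge coverage: each edge of G has both endpoints in at least one bag. Running intersection: for every vertex, the bags containing it form a connected subtree. All three properties hold, so this is a valid tree decomposition of width max|bag| − 1 = 2, and hence tw(G) ≤ 2.

Yes; width 2.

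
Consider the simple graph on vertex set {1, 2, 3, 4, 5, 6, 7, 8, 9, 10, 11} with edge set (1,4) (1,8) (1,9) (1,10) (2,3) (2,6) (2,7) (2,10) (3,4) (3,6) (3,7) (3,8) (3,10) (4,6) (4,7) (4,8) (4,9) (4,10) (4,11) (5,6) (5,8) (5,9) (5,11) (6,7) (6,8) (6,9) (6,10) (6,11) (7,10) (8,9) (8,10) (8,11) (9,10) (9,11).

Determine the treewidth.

4

A width-4 tree decomposition is:
Bags: B1 = {1, 4, 8, 9, 10}  B2 = {4, 6, 8, 9, 10}  B3 = {3, 4, 6, 8, 10}  B4 = {4, 6, 8, 9, 11}  B5 = {3, 4, 6, 7, 10}  B6 = {5, 6, 8, 9, 11}  B7 = {2, 3, 6, 7, 10}
Tree: B1–B2, B2–B3, B2–B4, B3–B5, B4–B6, B5–B7
The largest bag has 5 vertices, giving width 4; this decomposition certifies tw(G) ≤ 4. For the lower bound, the 5 vertices {1, 4, 8, 9, 10} are pairwise adjacent, and any tree decomposition puts a clique entirely inside one bag — forcing width ≥ 4. Combining the bounds, tw(G) = 4.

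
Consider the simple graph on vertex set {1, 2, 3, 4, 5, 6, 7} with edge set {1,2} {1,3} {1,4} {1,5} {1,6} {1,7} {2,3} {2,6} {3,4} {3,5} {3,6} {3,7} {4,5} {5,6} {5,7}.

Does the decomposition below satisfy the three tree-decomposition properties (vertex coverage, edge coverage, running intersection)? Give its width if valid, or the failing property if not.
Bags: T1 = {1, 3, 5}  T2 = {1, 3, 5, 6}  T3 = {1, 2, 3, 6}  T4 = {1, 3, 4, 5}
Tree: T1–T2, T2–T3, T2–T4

A tree decomposition must satisfy three properties: every vertex lies in some bag; for every edge, both endpoints lie together in some bag; and for every vertex, the bags containing it form a connected subtree. Here vertex 7 appears in no bag, so the decomposition is invalid.

No — vertex 7 appears in no bag.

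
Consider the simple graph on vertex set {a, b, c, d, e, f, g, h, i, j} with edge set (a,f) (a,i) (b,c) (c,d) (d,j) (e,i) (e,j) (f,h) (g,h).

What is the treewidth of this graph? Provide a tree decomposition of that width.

The largest bag has 2 vertices, giving width 1; this decomposition certifies tw(G) ≤ 1. Since G has at least one edge (e.g. g–h), it is not an edgeless graph, so tw(G) ≥ 1. The upper and lower bounds meet at 1, so that is the treewidth.

Treewidth 1.
Bags: B1 = {g, h}  B2 = {f, h}  B3 = {a, f}  B4 = {a, i}  B5 = {e, i}  B6 = {e, j}  B7 = {d, j}  B8 = {c, d}  B9 = {b, c}
Tree: B1–B2, B2–B3, B3–B4, B4–B5, B5–B6, B6–B7, B7–B8, B8–B9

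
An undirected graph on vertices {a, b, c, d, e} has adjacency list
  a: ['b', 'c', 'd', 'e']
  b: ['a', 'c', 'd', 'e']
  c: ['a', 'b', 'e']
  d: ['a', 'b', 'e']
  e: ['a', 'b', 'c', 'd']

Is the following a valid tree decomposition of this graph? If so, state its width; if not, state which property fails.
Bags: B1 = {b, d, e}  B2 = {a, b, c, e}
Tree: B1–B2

No — edge (a,d) lies in no bag.

A tree decomposition must satisfy three properties: every vertex lies in some bag; for every edge, both endpoints lie together in some bag; and for every vertex, the bags containing it form a connected subtree. Here edge (a,d) lies in no bag, so the decomposition is invalid.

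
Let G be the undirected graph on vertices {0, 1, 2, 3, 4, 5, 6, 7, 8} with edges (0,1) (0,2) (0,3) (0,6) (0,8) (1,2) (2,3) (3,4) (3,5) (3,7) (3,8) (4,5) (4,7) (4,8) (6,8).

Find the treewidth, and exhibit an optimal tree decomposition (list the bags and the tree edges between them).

Treewidth 2.
Bags: B1 = {3, 4, 8}  B2 = {0, 3, 8}  B3 = {0, 2, 3}  B4 = {3, 4, 7}  B5 = {0, 6, 8}  B6 = {3, 4, 5}  B7 = {0, 1, 2}
Tree: B1–B2, B2–B3, B1–B4, B2–B5, B1–B6, B3–B7

The largest bag has 3 vertices, giving width 2; this decomposition certifies tw(G) ≤ 2. Conversely, {0, 1, 2} is a clique of size 3, and the vertices of any clique must share a bag in every tree decomposition; so some bag has ≥ 3 vertices and tw(G) ≥ 2. The upper and lower bounds meet at 2, so that is the treewidth.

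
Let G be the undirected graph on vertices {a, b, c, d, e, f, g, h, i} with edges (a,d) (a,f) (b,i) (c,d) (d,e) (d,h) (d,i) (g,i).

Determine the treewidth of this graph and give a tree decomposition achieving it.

Treewidth 1.
One such decomposition:
Bags: B1 = {a, d}  B2 = {d, i}  B3 = {g, i}  B4 = {b, i}  B5 = {d, e}  B6 = {c, d}  B7 = {d, h}  B8 = {a, f}
Tree: B1–B2, B2–B3, B2–B4, B1–B5, B2–B6, B1–B7, B1–B8

Every bag has size at most 2, so the width is 2 − 1 = 1 and tw(G) ≤ 1. Any graph with an edge has treewidth ≥ 1, and G has the edge a–d. The upper and lower bounds meet at 1, so that is the treewidth.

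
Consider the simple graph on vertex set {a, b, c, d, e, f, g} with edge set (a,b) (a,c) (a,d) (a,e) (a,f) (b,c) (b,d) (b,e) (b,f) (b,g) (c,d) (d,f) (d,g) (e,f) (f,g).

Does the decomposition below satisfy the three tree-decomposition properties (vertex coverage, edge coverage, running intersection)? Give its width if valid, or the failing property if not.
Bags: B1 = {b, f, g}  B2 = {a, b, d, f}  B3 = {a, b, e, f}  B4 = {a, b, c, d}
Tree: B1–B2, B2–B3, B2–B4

A tree decomposition must satisfy three properties: every vertex lies in some bag; for every edge, both endpoints lie together in some bag; and for every vertex, the bags containing it form a connected subtree. Here edge (d,g) lies in no bag, so the decomposition is invalid.

No — edge (d,g) lies in no bag.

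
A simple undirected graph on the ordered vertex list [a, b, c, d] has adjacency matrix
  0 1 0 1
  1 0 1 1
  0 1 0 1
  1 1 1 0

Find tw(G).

A width-2 tree decomposition is:
Bags: B1 = {b, c, d}  B2 = {a, b, d}
Tree: B1–B2
Every bag has size at most 3, so the width is 3 − 1 = 2 and tw(G) ≤ 2. On the other hand G contains the 3-clique {b, c, d}. A clique must lie in a single bag of any decomposition, so no decomposition can have width below 2. Hence tw(G) = 2 exactly.

2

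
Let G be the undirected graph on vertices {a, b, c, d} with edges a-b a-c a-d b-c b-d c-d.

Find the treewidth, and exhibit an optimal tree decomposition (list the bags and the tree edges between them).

With just one bag of size 4, the width is 4 − 1 = 3, so tw(G) ≤ 3. Conversely, {a, b, c, d} is a clique of size 4, and the vertices of any clique must share a bag in every tree decomposition; so some bag has ≥ 4 vertices and tw(G) ≥ 3. Combining the bounds, tw(G) = 3.

Treewidth 3.
Bags: B1 = {a, b, c, d}
Tree: (single bag)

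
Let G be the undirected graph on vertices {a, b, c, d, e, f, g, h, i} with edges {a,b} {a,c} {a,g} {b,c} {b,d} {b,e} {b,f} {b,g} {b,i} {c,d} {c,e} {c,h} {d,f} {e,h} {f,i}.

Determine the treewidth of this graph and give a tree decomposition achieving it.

Treewidth 2.
One such decomposition:
Bags: B1 = {b, c, d}  B2 = {b, d, f}  B3 = {b, f, i}  B4 = {a, b, c}  B5 = {b, c, e}  B6 = {a, b, g}  B7 = {c, e, h}
Tree: B1–B2, B2–B3, B1–B4, B4–B5, B4–B6, B5–B7

The largest bag has 3 vertices, giving width 2; this decomposition certifies tw(G) ≤ 2. For the lower bound, the 3 vertices {c, e, h} are pairwise adjacent, and any tree decomposition puts a clique entirely inside one bag — forcing width ≥ 2. Hence tw(G) = 2 exactly.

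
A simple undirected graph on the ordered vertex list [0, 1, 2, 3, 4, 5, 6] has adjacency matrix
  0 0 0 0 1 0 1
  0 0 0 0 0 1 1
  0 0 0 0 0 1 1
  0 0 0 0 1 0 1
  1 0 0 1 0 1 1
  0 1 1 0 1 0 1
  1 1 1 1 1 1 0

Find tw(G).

A width-2 tree decomposition is:
Bags: B1 = {1, 5, 6}  B2 = {4, 5, 6}  B3 = {0, 4, 6}  B4 = {2, 5, 6}  B5 = {3, 4, 6}
Tree: B1–B2, B2–B3, B1–B4, B2–B5
Every bag has size at most 3, so the width is 3 − 1 = 2 and tw(G) ≤ 2. Conversely, {1, 5, 6} is a clique of size 3, and the vertices of any clique must share a bag in every tree decomposition; so some bag has ≥ 3 vertices and tw(G) ≥ 2. Hence tw(G) = 2 exactly.

2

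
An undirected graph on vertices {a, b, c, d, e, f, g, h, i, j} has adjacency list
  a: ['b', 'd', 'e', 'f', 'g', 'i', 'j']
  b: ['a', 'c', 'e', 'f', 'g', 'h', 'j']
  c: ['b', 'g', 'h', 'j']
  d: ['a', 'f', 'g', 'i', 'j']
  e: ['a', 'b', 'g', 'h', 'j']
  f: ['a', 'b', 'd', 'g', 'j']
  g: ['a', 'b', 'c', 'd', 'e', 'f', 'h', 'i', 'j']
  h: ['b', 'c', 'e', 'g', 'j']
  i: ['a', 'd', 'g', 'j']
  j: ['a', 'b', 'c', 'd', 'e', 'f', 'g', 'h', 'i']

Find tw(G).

A width-4 tree decomposition is:
Bags: B1 = {b, e, g, h, j}  B2 = {b, c, g, h, j}  B3 = {a, b, e, g, j}  B4 = {a, b, f, g, j}  B5 = {a, d, f, g, j}  B6 = {a, d, g, i, j}
Tree: B1–B2, B1–B3, B3–B4, B4–B5, B5–B6
Every bag has size at most 5, so the width is 5 − 1 = 4 and tw(G) ≤ 4. On the other hand G contains the 5-clique {a, d, f, g, j}. A clique must lie in a single bag of any decomposition, so no decomposition can have width below 4. Hence tw(G) = 4 exactly.

4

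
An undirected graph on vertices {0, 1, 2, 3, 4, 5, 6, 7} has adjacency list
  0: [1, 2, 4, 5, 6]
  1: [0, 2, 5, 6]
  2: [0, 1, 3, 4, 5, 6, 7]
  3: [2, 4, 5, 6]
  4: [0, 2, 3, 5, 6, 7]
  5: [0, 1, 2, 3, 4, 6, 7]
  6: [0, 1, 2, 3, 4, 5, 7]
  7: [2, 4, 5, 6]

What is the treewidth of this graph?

A width-4 tree decomposition is:
Bags: B1 = {2, 4, 5, 6, 7}  B2 = {0, 2, 4, 5, 6}  B3 = {2, 3, 4, 5, 6}  B4 = {0, 1, 2, 5, 6}
Tree: B1–B2, B1–B3, B2–B4
Every bag has size at most 5, so the width is 5 − 1 = 4 and tw(G) ≤ 4. For the lower bound, the 5 vertices {0, 1, 2, 5, 6} are pairwise adjacent, and any tree decomposition puts a clique entirely inside one bag — forcing width ≥ 4. Therefore the treewidth is 4.

4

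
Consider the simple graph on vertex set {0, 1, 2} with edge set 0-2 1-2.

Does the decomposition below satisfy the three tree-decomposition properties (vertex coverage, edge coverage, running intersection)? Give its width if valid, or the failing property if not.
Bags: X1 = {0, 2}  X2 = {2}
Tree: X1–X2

A tree decomposition must satisfy three properties: every vertex lies in some bag; for every edge, both endpoints lie together in some bag; and for every vertex, the bags containing it form a connected subtree. Here vertex 1 appears in no bag, so the decomposition is invalid.

No — vertex 1 appears in no bag.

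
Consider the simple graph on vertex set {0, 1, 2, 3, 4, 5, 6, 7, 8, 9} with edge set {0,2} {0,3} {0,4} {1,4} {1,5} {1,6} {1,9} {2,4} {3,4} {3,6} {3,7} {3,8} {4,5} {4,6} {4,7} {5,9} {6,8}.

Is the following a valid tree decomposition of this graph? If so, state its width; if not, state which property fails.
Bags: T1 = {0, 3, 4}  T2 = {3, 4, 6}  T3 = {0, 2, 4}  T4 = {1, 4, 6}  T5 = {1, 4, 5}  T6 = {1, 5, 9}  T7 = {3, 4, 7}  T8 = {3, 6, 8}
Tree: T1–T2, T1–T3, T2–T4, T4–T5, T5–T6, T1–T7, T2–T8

Checking the three conditions: (i) the bags cover all of {0, 1, 2, 3, 4, 5, 6, 7, 8, 9}; (ii) for each edge, some bag contains both endpoints; (iii) the bags containing any fixed vertex form a subtree. All hold, so the decomposition is valid with width 3 − 1 = 2.

Yes; width 2.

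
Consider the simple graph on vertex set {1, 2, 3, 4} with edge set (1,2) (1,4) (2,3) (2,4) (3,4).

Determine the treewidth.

A width-2 tree decomposition is:
Bags: B1 = {1, 2, 4}  B2 = {2, 3, 4}
Tree: B1–B2
The largest bag has 3 vertices, giving width 2; this decomposition certifies tw(G) ≤ 2. On the other hand G contains the 3-clique {1, 2, 4}. A clique must lie in a single bag of any decomposition, so no decomposition can have width below 2. Therefore the treewidth is 2.

2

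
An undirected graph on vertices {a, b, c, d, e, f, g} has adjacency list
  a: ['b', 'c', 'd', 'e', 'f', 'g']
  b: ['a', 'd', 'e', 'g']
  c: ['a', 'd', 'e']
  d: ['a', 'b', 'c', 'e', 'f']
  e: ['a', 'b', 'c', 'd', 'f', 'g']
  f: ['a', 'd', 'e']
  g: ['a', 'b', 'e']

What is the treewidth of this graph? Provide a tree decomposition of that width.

Treewidth 3.
One such decomposition:
Bags: B1 = {a, b, e, g}  B2 = {a, b, d, e}  B3 = {a, d, e, f}  B4 = {a, c, d, e}
Tree: B1–B2, B2–B3, B3–B4

Each bag holds 4 vertices, so the decomposition has width 3, which upper-bounds the treewidth. For the lower bound, the 4 vertices {a, c, d, e} are pairwise adjacent, and any tree decomposition puts a clique entirely inside one bag — forcing width ≥ 3. Combining the bounds, tw(G) = 3.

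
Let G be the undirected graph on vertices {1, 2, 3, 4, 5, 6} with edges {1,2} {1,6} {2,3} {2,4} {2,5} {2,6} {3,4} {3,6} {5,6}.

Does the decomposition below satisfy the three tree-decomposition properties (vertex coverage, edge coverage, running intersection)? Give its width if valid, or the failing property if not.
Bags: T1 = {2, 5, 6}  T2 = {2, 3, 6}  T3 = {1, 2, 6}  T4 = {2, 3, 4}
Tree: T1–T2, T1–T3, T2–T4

Checking the three conditions: (i) the bags cover all of {1, 2, 3, 4, 5, 6}; (ii) for each edge, some bag contains both endpoints; (iii) the bags containing any fixed vertex form a subtree. All hold, so the decomposition is valid with width 3 − 1 = 2.

Yes; width 2.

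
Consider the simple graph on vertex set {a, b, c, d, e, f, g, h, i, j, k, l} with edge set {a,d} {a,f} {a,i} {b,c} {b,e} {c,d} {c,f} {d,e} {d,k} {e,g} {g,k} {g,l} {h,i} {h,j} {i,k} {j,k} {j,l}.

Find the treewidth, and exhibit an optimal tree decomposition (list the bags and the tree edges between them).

The largest bag has 4 vertices, giving width 3; this decomposition certifies tw(G) ≤ 3. For the lower bound: the 4 vertex sets {b,c,f}, {a}, {d}, {e,g,i,k} are disjoint, each induces a connected subgraph, and every pair is joined by at least one edge of G. Contracting each set to a single vertex therefore yields K_{4} as a minor, and since treewidth is minor-monotone, tw(G) ≥ tw(K_{4}) = 3. Therefore the treewidth is 3.

Treewidth 3.
One such decomposition:
Bags: B1 = {a, b, c, f}  B2 = {a, b, c, d}  B3 = {a, b, d, e}  B4 = {a, d, e, i}  B5 = {d, e, i, k}  B6 = {e, g, i, k}  B7 = {g, h, i, k}  B8 = {g, h, j, k}  B9 = {g, h, j, l}
Tree: B1–B2, B2–B3, B3–B4, B4–B5, B5–B6, B6–B7, B7–B8, B8–B9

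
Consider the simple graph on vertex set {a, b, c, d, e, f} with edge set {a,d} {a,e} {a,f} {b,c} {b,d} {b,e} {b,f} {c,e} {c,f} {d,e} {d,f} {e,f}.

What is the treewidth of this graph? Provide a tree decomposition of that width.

Treewidth 3.
One such decomposition:
Bags: B1 = {a, d, e, f}  B2 = {b, d, e, f}  B3 = {b, c, e, f}
Tree: B1–B2, B2–B3

Every bag has size at most 4, so the width is 4 − 1 = 3 and tw(G) ≤ 3. On the other hand G contains the 4-clique {a, d, e, f}. A clique must lie in a single bag of any decomposition, so no decomposition can have width below 3. Combining the bounds, tw(G) = 3.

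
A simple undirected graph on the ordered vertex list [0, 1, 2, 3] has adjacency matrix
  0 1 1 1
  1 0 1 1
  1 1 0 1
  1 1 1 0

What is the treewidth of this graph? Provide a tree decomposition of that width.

Treewidth 3.
One optimal decomposition is:
Bags: B1 = {0, 1, 2, 3}
Tree: (single bag)

A single bag containing all 4 vertices is trivially a valid decomposition of width 3. Conversely, {0, 1, 2, 3} is a clique of size 4, and the vertices of any clique must share a bag in every tree decomposition; so some bag has ≥ 4 vertices and tw(G) ≥ 3. Therefore the treewidth is 3.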